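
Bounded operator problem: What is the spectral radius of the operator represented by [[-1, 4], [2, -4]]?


For a 2x2 matrix, eigenvalues satisfy lambda^2 - (trace)*lambda + det = 0
trace = -1 + -4 = -5
det = -1*-4 - 4*2 = -4
discriminant = (-5)^2 - 4*(-4) = 41
spectral radius = max |eigenvalue| = 5.7016

5.7016


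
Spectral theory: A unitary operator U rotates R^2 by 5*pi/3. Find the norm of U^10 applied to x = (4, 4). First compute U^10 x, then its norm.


U is a rotation by theta = 5*pi/3
U^10 = rotation by 10*theta = 50*pi/3 = 2*pi/3 (mod 2*pi)
cos(2*pi/3) = -0.5000, sin(2*pi/3) = 0.8660
U^10 x = (-0.5000 * 4 - 0.8660 * 4, 0.8660 * 4 + -0.5000 * 4)
= (-5.4641, 1.4641)
||U^10 x|| = sqrt((-5.4641)^2 + 1.4641^2) = sqrt(32.0000) = 5.6569

5.6569


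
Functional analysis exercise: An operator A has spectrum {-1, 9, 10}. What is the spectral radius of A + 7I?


Spectrum of A + 7I = {6, 16, 17}
Spectral radius = max |lambda| over the shifted spectrum
= max(6, 16, 17) = 17

17


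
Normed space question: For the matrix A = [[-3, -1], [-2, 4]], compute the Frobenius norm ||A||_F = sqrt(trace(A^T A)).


||A||_F^2 = sum a_ij^2
= (-3)^2 + (-1)^2 + (-2)^2 + 4^2
= 9 + 1 + 4 + 16 = 30
||A||_F = sqrt(30) = 5.4772

5.4772


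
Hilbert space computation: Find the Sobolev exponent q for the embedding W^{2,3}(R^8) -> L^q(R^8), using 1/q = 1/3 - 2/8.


Using the Sobolev embedding formula: 1/q = 1/p - k/n
1/q = 1/3 - 2/8 = 1/12
q = 1/(1/12) = 12

12.0000


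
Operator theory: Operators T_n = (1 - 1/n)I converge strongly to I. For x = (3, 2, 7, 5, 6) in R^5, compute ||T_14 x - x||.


T_14 x - x = (1 - 1/14)x - x = -x/14
||x|| = sqrt(123) = 11.0905
||T_14 x - x|| = ||x||/14 = 11.0905/14 = 0.7922

0.7922


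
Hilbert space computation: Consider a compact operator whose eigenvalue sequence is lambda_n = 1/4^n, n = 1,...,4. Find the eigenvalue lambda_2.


The eigenvalue formula gives lambda_2 = 1/4^2
= 1/16
= 0.0625

0.0625


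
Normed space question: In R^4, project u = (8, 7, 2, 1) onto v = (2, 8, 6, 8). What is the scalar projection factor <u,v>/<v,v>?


Computing <u,v> = 8*2 + 7*8 + 2*6 + 1*8 = 92
Computing <v,v> = 2^2 + 8^2 + 6^2 + 8^2 = 168
Projection coefficient = 92/168 = 0.5476

0.5476


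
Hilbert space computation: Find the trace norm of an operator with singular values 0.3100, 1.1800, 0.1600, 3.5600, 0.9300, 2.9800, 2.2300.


The nuclear norm is the sum of all singular values.
||T||_1 = 0.3100 + 1.1800 + 0.1600 + 3.5600 + 0.9300 + 2.9800 + 2.2300
= 11.3500

11.3500


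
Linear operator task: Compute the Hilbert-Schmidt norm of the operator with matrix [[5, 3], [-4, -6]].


The Hilbert-Schmidt norm is sqrt(sum of squares of all entries).
Sum of squares = 5^2 + 3^2 + (-4)^2 + (-6)^2
= 25 + 9 + 16 + 36 = 86
||T||_HS = sqrt(86) = 9.2736

9.2736


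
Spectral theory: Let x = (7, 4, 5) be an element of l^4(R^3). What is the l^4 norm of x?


The l^4 norm = (sum |x_i|^4)^(1/4)
Sum of 4th powers = 2401 + 256 + 625 = 3282
||x||_4 = (3282)^(1/4) = 7.5689

7.5689


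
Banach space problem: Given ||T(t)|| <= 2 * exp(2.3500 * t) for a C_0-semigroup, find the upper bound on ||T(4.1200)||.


||T(4.1200)|| <= 2 * exp(2.3500 * 4.1200)
= 2 * exp(9.6820)
= 2 * 16026.5179
= 32053.0359

32053.0359


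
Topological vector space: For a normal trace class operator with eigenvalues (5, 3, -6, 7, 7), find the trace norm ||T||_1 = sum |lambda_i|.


For a normal operator, singular values equal |eigenvalues|.
Trace norm = sum |lambda_i| = 5 + 3 + 6 + 7 + 7
= 28

28


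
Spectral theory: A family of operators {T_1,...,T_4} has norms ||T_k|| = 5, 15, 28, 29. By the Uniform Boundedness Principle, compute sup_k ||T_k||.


By the Uniform Boundedness Principle, the supremum of norms is finite.
sup_k ||T_k|| = max(5, 15, 28, 29) = 29

29


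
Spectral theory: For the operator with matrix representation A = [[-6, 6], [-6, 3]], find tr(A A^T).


trace(A * A^T) = sum of squares of all entries
= (-6)^2 + 6^2 + (-6)^2 + 3^2
= 36 + 36 + 36 + 9
= 117

117


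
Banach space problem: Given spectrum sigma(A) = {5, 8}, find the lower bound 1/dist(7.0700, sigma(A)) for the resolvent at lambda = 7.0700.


dist(7.0700, {5, 8}) = min(|7.0700 - 5|, |7.0700 - 8|)
= min(2.0700, 0.9300) = 0.9300
Resolvent bound = 1/0.9300 = 1.0753

1.0753


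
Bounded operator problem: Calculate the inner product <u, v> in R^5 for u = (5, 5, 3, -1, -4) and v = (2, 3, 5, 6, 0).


Computing the standard inner product <u, v> = sum u_i * v_i
= 5*2 + 5*3 + 3*5 + -1*6 + -4*0
= 10 + 15 + 15 + -6 + 0
= 34

34


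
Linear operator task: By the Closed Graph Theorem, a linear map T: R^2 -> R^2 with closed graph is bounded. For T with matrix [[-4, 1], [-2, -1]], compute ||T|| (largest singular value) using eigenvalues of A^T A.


A^T A = [[20, -2], [-2, 2]]
trace(A^T A) = 22, det(A^T A) = 36
discriminant = 22^2 - 4*36 = 340
Largest eigenvalue of A^T A = (trace + sqrt(disc))/2 = 20.2195
||T|| = sqrt(20.2195) = 4.4966

4.4966


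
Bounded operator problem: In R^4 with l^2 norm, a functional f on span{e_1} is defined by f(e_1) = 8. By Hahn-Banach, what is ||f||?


The norm of f is given by ||f|| = sup_{||x||=1} |f(x)|.
On span{e_1}, ||e_1|| = 1, so ||f|| = |f(e_1)| / ||e_1||
= |8| / 1 = 8.0000

8.0000


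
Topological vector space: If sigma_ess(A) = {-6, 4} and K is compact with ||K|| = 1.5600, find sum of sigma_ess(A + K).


By Weyl's theorem, the essential spectrum is invariant under compact perturbations.
sigma_ess(A + K) = sigma_ess(A) = {-6, 4}
Sum = -6 + 4 = -2

-2


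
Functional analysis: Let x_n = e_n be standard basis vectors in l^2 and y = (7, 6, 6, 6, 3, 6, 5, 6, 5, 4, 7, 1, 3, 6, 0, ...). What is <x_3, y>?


x_3 = e_3 is the standard basis vector with 1 in position 3.
<x_3, y> = y_3 = 6
As n -> infinity, <x_n, y> -> 0, confirming weak convergence of (x_n) to 0.

6


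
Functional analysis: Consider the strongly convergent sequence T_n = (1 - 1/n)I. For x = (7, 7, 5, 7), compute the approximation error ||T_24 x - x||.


T_24 x - x = (1 - 1/24)x - x = -x/24
||x|| = sqrt(172) = 13.1149
||T_24 x - x|| = ||x||/24 = 13.1149/24 = 0.5465

0.5465


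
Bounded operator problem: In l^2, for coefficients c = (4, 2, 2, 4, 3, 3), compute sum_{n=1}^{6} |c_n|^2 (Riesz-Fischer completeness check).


sum |c_n|^2 = 4^2 + 2^2 + 2^2 + 4^2 + 3^2 + 3^2
= 16 + 4 + 4 + 16 + 9 + 9
= 58

58


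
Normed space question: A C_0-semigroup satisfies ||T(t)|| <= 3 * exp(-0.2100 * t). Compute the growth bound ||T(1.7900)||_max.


||T(1.7900)|| <= 3 * exp(-0.2100 * 1.7900)
= 3 * exp(-0.3759)
= 3 * 0.6867
= 2.0600

2.0600


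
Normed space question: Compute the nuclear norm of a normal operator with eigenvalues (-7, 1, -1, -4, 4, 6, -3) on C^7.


For a normal operator, singular values equal |eigenvalues|.
Trace norm = sum |lambda_i| = 7 + 1 + 1 + 4 + 4 + 6 + 3
= 26

26


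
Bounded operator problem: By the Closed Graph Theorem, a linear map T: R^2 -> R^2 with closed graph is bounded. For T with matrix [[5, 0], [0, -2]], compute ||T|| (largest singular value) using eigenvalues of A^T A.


A^T A = [[25, 0], [0, 4]]
trace(A^T A) = 29, det(A^T A) = 100
discriminant = 29^2 - 4*100 = 441
Largest eigenvalue of A^T A = (trace + sqrt(disc))/2 = 25.0000
||T|| = sqrt(25.0000) = 5.0000

5.0000


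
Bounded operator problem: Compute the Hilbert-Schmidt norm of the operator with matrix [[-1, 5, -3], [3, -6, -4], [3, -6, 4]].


The Hilbert-Schmidt norm is sqrt(sum of squares of all entries).
Sum of squares = (-1)^2 + 5^2 + (-3)^2 + 3^2 + (-6)^2 + (-4)^2 + 3^2 + (-6)^2 + 4^2
= 1 + 25 + 9 + 9 + 36 + 16 + 9 + 36 + 16 = 157
||T||_HS = sqrt(157) = 12.5300

12.5300


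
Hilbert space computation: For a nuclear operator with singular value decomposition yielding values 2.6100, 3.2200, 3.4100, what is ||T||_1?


The nuclear norm is the sum of all singular values.
||T||_1 = 2.6100 + 3.2200 + 3.4100
= 9.2400

9.2400


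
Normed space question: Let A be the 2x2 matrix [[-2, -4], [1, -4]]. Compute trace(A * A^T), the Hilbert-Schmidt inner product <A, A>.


trace(A * A^T) = sum of squares of all entries
= (-2)^2 + (-4)^2 + 1^2 + (-4)^2
= 4 + 16 + 1 + 16
= 37

37


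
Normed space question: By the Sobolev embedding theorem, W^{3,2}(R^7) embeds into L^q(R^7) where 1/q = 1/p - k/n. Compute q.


Using the Sobolev embedding formula: 1/q = 1/p - k/n
1/q = 1/2 - 3/7 = 1/14
q = 1/(1/14) = 14

14.0000


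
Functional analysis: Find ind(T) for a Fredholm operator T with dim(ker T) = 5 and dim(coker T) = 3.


The Fredholm index is defined as ind(T) = dim(ker T) - dim(coker T)
= 5 - 3
= 2

2


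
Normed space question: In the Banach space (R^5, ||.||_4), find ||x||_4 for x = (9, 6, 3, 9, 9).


The l^4 norm = (sum |x_i|^4)^(1/4)
Sum of 4th powers = 6561 + 1296 + 81 + 6561 + 6561 = 21060
||x||_4 = (21060)^(1/4) = 12.0466

12.0466


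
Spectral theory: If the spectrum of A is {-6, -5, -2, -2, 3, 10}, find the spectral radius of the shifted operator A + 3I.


Spectrum of A + 3I = {-3, -2, 1, 1, 6, 13}
Spectral radius = max |lambda| over the shifted spectrum
= max(3, 2, 1, 1, 6, 13) = 13

13


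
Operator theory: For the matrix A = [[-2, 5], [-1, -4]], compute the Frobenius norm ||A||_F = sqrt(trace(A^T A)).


||A||_F^2 = sum a_ij^2
= (-2)^2 + 5^2 + (-1)^2 + (-4)^2
= 4 + 25 + 1 + 16 = 46
||A||_F = sqrt(46) = 6.7823

6.7823


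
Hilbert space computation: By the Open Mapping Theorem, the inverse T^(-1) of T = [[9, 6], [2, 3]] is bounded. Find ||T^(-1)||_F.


det(T) = 9*3 - 6*2 = 15
T^(-1) = (1/15) * [[3, -6], [-2, 9]] = [[0.2000, -0.4000], [-0.1333, 0.6000]]
||T^(-1)||_F^2 = 0.2000^2 + (-0.4000)^2 + (-0.1333)^2 + 0.6000^2 = 0.5778
||T^(-1)||_F = sqrt(0.5778) = 0.7601

0.7601


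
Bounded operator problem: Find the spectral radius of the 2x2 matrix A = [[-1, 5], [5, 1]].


For a 2x2 matrix, eigenvalues satisfy lambda^2 - (trace)*lambda + det = 0
trace = -1 + 1 = 0
det = -1*1 - 5*5 = -26
discriminant = 0^2 - 4*(-26) = 104
spectral radius = max |eigenvalue| = 5.0990

5.0990


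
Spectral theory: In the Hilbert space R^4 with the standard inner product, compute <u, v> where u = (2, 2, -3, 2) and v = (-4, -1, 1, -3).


Computing the standard inner product <u, v> = sum u_i * v_i
= 2*-4 + 2*-1 + -3*1 + 2*-3
= -8 + -2 + -3 + -6
= -19

-19


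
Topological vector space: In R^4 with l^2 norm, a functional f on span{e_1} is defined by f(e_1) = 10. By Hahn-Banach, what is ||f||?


The norm of f is given by ||f|| = sup_{||x||=1} |f(x)|.
On span{e_1}, ||e_1|| = 1, so ||f|| = |f(e_1)| / ||e_1||
= |10| / 1 = 10.0000

10.0000


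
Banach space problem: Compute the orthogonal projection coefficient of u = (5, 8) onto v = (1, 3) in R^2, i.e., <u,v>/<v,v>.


Computing <u,v> = 5*1 + 8*3 = 29
Computing <v,v> = 1^2 + 3^2 = 10
Projection coefficient = 29/10 = 2.9000

2.9000


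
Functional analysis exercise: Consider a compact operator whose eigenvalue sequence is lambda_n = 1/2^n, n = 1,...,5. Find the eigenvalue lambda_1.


The eigenvalue formula gives lambda_1 = 1/2^1
= 1/2
= 0.5000

0.5000


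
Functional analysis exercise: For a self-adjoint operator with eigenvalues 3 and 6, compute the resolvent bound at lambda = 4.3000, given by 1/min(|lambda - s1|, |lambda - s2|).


dist(4.3000, {3, 6}) = min(|4.3000 - 3|, |4.3000 - 6|)
= min(1.3000, 1.7000) = 1.3000
Resolvent bound = 1/1.3000 = 0.7692

0.7692


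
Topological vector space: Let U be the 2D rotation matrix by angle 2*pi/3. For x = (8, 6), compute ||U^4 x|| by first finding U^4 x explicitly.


U is a rotation by theta = 2*pi/3
U^4 = rotation by 4*theta = 8*pi/3 = 2*pi/3 (mod 2*pi)
cos(2*pi/3) = -0.5000, sin(2*pi/3) = 0.8660
U^4 x = (-0.5000 * 8 - 0.8660 * 6, 0.8660 * 8 + -0.5000 * 6)
= (-9.1962, 3.9282)
||U^4 x|| = sqrt((-9.1962)^2 + 3.9282^2) = sqrt(100.0000) = 10.0000

10.0000


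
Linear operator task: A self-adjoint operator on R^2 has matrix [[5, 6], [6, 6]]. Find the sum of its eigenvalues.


For a self-adjoint (symmetric) matrix, the eigenvalues are real.
The sum of eigenvalues equals the trace of the matrix.
trace = 5 + 6 = 11

11


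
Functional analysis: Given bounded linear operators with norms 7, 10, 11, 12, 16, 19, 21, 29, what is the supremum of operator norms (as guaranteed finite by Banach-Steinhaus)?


By the Uniform Boundedness Principle, the supremum of norms is finite.
sup_k ||T_k|| = max(7, 10, 11, 12, 16, 19, 21, 29) = 29

29


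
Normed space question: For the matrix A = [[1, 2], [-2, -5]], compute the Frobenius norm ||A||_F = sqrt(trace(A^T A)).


||A||_F^2 = sum a_ij^2
= 1^2 + 2^2 + (-2)^2 + (-5)^2
= 1 + 4 + 4 + 25 = 34
||A||_F = sqrt(34) = 5.8310

5.8310


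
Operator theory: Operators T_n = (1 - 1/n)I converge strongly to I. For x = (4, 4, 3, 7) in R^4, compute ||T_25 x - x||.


T_25 x - x = (1 - 1/25)x - x = -x/25
||x|| = sqrt(90) = 9.4868
||T_25 x - x|| = ||x||/25 = 9.4868/25 = 0.3795

0.3795


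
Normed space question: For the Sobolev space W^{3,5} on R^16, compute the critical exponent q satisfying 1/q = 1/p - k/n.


Using the Sobolev embedding formula: 1/q = 1/p - k/n
1/q = 1/5 - 3/16 = 1/80
q = 1/(1/80) = 80

80.0000


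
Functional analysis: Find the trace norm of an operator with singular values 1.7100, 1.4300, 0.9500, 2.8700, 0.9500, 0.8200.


The nuclear norm is the sum of all singular values.
||T||_1 = 1.7100 + 1.4300 + 0.9500 + 2.8700 + 0.9500 + 0.8200
= 8.7300

8.7300


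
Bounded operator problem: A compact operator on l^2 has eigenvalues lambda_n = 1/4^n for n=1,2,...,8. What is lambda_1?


The eigenvalue formula gives lambda_1 = 1/4^1
= 1/4
= 0.2500

0.2500


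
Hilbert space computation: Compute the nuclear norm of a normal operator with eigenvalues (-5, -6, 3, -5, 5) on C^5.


For a normal operator, singular values equal |eigenvalues|.
Trace norm = sum |lambda_i| = 5 + 6 + 3 + 5 + 5
= 24

24


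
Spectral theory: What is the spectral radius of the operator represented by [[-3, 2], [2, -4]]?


For a 2x2 matrix, eigenvalues satisfy lambda^2 - (trace)*lambda + det = 0
trace = -3 + -4 = -7
det = -3*-4 - 2*2 = 8
discriminant = (-7)^2 - 4*(8) = 17
spectral radius = max |eigenvalue| = 5.5616

5.5616


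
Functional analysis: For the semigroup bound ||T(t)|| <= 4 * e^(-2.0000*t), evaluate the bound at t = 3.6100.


||T(3.6100)|| <= 4 * exp(-2.0000 * 3.6100)
= 4 * exp(-7.2200)
= 4 * 7.3180e-04
= 0.0029

0.0029


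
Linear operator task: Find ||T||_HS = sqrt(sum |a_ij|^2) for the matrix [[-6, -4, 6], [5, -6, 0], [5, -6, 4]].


The Hilbert-Schmidt norm is sqrt(sum of squares of all entries).
Sum of squares = (-6)^2 + (-4)^2 + 6^2 + 5^2 + (-6)^2 + 0^2 + 5^2 + (-6)^2 + 4^2
= 36 + 16 + 36 + 25 + 36 + 0 + 25 + 36 + 16 = 226
||T||_HS = sqrt(226) = 15.0333

15.0333


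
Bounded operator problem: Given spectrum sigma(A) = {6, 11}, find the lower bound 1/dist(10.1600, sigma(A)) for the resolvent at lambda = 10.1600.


dist(10.1600, {6, 11}) = min(|10.1600 - 6|, |10.1600 - 11|)
= min(4.1600, 0.8400) = 0.8400
Resolvent bound = 1/0.8400 = 1.1905

1.1905


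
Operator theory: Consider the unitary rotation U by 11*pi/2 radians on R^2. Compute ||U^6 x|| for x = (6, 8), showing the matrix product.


U is a rotation by theta = 11*pi/2
U^6 = rotation by 6*theta = 66*pi/2 = 2*pi/2 (mod 2*pi)
cos(2*pi/2) = -1.0000, sin(2*pi/2) = 0.0000
U^6 x = (-1.0000 * 6 - 0.0000 * 8, 0.0000 * 6 + -1.0000 * 8)
= (-6.0000, -8.0000)
||U^6 x|| = sqrt((-6.0000)^2 + (-8.0000)^2) = sqrt(100.0000) = 10.0000

10.0000


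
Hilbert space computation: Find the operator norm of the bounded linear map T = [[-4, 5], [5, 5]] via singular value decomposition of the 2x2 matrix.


A^T A = [[41, 5], [5, 50]]
trace(A^T A) = 91, det(A^T A) = 2025
discriminant = 91^2 - 4*2025 = 181
Largest eigenvalue of A^T A = (trace + sqrt(disc))/2 = 52.2268
||T|| = sqrt(52.2268) = 7.2268

7.2268


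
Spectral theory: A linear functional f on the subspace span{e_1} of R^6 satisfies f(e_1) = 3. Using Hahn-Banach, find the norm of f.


The norm of f is given by ||f|| = sup_{||x||=1} |f(x)|.
On span{e_1}, ||e_1|| = 1, so ||f|| = |f(e_1)| / ||e_1||
= |3| / 1 = 3.0000

3.0000


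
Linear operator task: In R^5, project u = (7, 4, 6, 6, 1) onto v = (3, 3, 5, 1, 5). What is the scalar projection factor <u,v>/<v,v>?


Computing <u,v> = 7*3 + 4*3 + 6*5 + 6*1 + 1*5 = 74
Computing <v,v> = 3^2 + 3^2 + 5^2 + 1^2 + 5^2 = 69
Projection coefficient = 74/69 = 1.0725

1.0725


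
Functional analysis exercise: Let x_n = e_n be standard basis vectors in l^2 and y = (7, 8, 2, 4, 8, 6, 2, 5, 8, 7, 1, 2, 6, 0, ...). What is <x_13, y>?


x_13 = e_13 is the standard basis vector with 1 in position 13.
<x_13, y> = y_13 = 6
As n -> infinity, <x_n, y> -> 0, confirming weak convergence of (x_n) to 0.

6


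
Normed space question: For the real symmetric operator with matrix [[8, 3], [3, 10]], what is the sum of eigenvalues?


For a self-adjoint (symmetric) matrix, the eigenvalues are real.
The sum of eigenvalues equals the trace of the matrix.
trace = 8 + 10 = 18

18


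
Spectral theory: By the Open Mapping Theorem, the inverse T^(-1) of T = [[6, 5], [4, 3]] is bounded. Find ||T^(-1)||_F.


det(T) = 6*3 - 5*4 = -2
T^(-1) = (1/-2) * [[3, -5], [-4, 6]] = [[-1.5000, 2.5000], [2.0000, -3.0000]]
||T^(-1)||_F^2 = (-1.5000)^2 + 2.5000^2 + 2.0000^2 + (-3.0000)^2 = 21.5000
||T^(-1)||_F = sqrt(21.5000) = 4.6368

4.6368


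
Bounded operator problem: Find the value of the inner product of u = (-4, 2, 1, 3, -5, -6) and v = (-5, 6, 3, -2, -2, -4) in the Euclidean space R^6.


Computing the standard inner product <u, v> = sum u_i * v_i
= -4*-5 + 2*6 + 1*3 + 3*-2 + -5*-2 + -6*-4
= 20 + 12 + 3 + -6 + 10 + 24
= 63

63


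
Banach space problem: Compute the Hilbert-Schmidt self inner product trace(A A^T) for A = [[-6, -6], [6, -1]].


trace(A * A^T) = sum of squares of all entries
= (-6)^2 + (-6)^2 + 6^2 + (-1)^2
= 36 + 36 + 36 + 1
= 109

109


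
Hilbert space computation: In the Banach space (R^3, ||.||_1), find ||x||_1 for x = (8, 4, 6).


The l^1 norm equals the sum of absolute values of all components.
||x||_1 = 8 + 4 + 6
= 18

18.0000


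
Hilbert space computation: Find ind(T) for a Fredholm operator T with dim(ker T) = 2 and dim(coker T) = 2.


The Fredholm index is defined as ind(T) = dim(ker T) - dim(coker T)
= 2 - 2
= 0

0


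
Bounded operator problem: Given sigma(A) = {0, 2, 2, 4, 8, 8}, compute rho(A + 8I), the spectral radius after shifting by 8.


Spectrum of A + 8I = {8, 10, 10, 12, 16, 16}
Spectral radius = max |lambda| over the shifted spectrum
= max(8, 10, 10, 12, 16, 16) = 16

16


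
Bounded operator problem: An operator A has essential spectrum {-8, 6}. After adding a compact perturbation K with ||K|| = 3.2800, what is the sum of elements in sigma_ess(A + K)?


By Weyl's theorem, the essential spectrum is invariant under compact perturbations.
sigma_ess(A + K) = sigma_ess(A) = {-8, 6}
Sum = -8 + 6 = -2

-2


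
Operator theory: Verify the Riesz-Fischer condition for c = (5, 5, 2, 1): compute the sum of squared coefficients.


sum |c_n|^2 = 5^2 + 5^2 + 2^2 + 1^2
= 25 + 25 + 4 + 1
= 55

55


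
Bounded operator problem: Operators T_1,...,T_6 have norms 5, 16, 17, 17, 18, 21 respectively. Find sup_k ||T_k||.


By the Uniform Boundedness Principle, the supremum of norms is finite.
sup_k ||T_k|| = max(5, 16, 17, 17, 18, 21) = 21

21


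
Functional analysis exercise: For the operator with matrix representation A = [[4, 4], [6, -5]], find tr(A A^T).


trace(A * A^T) = sum of squares of all entries
= 4^2 + 4^2 + 6^2 + (-5)^2
= 16 + 16 + 36 + 25
= 93

93


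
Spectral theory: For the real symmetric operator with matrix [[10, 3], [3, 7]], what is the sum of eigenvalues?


For a self-adjoint (symmetric) matrix, the eigenvalues are real.
The sum of eigenvalues equals the trace of the matrix.
trace = 10 + 7 = 17

17


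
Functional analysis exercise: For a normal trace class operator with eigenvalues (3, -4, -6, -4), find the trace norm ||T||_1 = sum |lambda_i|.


For a normal operator, singular values equal |eigenvalues|.
Trace norm = sum |lambda_i| = 3 + 4 + 6 + 4
= 17

17


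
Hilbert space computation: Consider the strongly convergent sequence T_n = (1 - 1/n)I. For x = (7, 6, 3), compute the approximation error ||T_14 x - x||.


T_14 x - x = (1 - 1/14)x - x = -x/14
||x|| = sqrt(94) = 9.6954
||T_14 x - x|| = ||x||/14 = 9.6954/14 = 0.6925

0.6925


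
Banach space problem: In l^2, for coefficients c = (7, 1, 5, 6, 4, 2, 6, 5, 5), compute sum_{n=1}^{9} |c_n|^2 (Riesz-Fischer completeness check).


sum |c_n|^2 = 7^2 + 1^2 + 5^2 + 6^2 + 4^2 + 2^2 + 6^2 + 5^2 + 5^2
= 49 + 1 + 25 + 36 + 16 + 4 + 36 + 25 + 25
= 217

217


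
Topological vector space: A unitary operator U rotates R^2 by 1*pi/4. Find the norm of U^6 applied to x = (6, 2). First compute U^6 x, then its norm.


U is a rotation by theta = 1*pi/4
U^6 = rotation by 6*theta = 6*pi/4
cos(6*pi/4) = 0.0000, sin(6*pi/4) = -1.0000
U^6 x = (0.0000 * 6 - -1.0000 * 2, -1.0000 * 6 + 0.0000 * 2)
= (2.0000, -6.0000)
||U^6 x|| = sqrt(2.0000^2 + (-6.0000)^2) = sqrt(40.0000) = 6.3246

6.3246


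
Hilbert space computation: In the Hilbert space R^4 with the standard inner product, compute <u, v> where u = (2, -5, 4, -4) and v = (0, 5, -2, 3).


Computing the standard inner product <u, v> = sum u_i * v_i
= 2*0 + -5*5 + 4*-2 + -4*3
= 0 + -25 + -8 + -12
= -45

-45


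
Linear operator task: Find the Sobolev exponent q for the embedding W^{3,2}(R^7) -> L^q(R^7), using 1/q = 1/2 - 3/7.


Using the Sobolev embedding formula: 1/q = 1/p - k/n
1/q = 1/2 - 3/7 = 1/14
q = 1/(1/14) = 14

14.0000


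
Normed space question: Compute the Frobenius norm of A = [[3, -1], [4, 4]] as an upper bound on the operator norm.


||A||_F^2 = sum a_ij^2
= 3^2 + (-1)^2 + 4^2 + 4^2
= 9 + 1 + 16 + 16 = 42
||A||_F = sqrt(42) = 6.4807

6.4807


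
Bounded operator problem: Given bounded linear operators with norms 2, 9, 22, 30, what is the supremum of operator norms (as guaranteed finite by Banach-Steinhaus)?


By the Uniform Boundedness Principle, the supremum of norms is finite.
sup_k ||T_k|| = max(2, 9, 22, 30) = 30

30


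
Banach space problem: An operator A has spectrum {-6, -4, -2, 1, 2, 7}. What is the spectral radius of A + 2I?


Spectrum of A + 2I = {-4, -2, 0, 3, 4, 9}
Spectral radius = max |lambda| over the shifted spectrum
= max(4, 2, 0, 3, 4, 9) = 9

9


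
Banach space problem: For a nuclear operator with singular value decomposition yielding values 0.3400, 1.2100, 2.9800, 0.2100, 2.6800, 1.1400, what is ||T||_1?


The nuclear norm is the sum of all singular values.
||T||_1 = 0.3400 + 1.2100 + 2.9800 + 0.2100 + 2.6800 + 1.1400
= 8.5600

8.5600


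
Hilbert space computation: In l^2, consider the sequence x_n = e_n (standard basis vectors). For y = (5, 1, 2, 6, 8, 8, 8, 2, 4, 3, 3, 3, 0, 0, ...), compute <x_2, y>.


x_2 = e_2 is the standard basis vector with 1 in position 2.
<x_2, y> = y_2 = 1
As n -> infinity, <x_n, y> -> 0, confirming weak convergence of (x_n) to 0.

1


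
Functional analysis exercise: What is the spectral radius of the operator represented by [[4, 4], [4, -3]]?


For a 2x2 matrix, eigenvalues satisfy lambda^2 - (trace)*lambda + det = 0
trace = 4 + -3 = 1
det = 4*-3 - 4*4 = -28
discriminant = 1^2 - 4*(-28) = 113
spectral radius = max |eigenvalue| = 5.8151

5.8151


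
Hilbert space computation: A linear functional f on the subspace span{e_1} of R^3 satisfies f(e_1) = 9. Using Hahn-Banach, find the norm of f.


The norm of f is given by ||f|| = sup_{||x||=1} |f(x)|.
On span{e_1}, ||e_1|| = 1, so ||f|| = |f(e_1)| / ||e_1||
= |9| / 1 = 9.0000

9.0000


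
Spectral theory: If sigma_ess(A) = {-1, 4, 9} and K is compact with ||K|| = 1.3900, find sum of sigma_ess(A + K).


By Weyl's theorem, the essential spectrum is invariant under compact perturbations.
sigma_ess(A + K) = sigma_ess(A) = {-1, 4, 9}
Sum = -1 + 4 + 9 = 12

12


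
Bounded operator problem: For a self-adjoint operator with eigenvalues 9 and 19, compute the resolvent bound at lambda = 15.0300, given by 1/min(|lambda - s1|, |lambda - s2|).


dist(15.0300, {9, 19}) = min(|15.0300 - 9|, |15.0300 - 19|)
= min(6.0300, 3.9700) = 3.9700
Resolvent bound = 1/3.9700 = 0.2519

0.2519


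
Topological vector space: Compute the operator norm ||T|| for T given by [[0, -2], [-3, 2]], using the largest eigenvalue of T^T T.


A^T A = [[9, -6], [-6, 8]]
trace(A^T A) = 17, det(A^T A) = 36
discriminant = 17^2 - 4*36 = 145
Largest eigenvalue of A^T A = (trace + sqrt(disc))/2 = 14.5208
||T|| = sqrt(14.5208) = 3.8106

3.8106


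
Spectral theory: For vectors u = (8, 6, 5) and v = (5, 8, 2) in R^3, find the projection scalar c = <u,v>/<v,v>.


Computing <u,v> = 8*5 + 6*8 + 5*2 = 98
Computing <v,v> = 5^2 + 8^2 + 2^2 = 93
Projection coefficient = 98/93 = 1.0538

1.0538


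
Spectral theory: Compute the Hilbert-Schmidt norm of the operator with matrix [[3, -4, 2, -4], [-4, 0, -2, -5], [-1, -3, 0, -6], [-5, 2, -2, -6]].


The Hilbert-Schmidt norm is sqrt(sum of squares of all entries).
Sum of squares = 3^2 + (-4)^2 + 2^2 + (-4)^2 + (-4)^2 + 0^2 + (-2)^2 + (-5)^2 + (-1)^2 + (-3)^2 + 0^2 + (-6)^2 + (-5)^2 + 2^2 + (-2)^2 + (-6)^2
= 9 + 16 + 4 + 16 + 16 + 0 + 4 + 25 + 1 + 9 + 0 + 36 + 25 + 4 + 4 + 36 = 205
||T||_HS = sqrt(205) = 14.3178

14.3178


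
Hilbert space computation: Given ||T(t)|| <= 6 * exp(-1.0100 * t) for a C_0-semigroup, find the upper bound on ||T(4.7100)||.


||T(4.7100)|| <= 6 * exp(-1.0100 * 4.7100)
= 6 * exp(-4.7571)
= 6 * 0.0086
= 0.0515

0.0515


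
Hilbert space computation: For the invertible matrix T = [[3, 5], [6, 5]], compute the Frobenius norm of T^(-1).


det(T) = 3*5 - 5*6 = -15
T^(-1) = (1/-15) * [[5, -5], [-6, 3]] = [[-0.3333, 0.3333], [0.4000, -0.2000]]
||T^(-1)||_F^2 = (-0.3333)^2 + 0.3333^2 + 0.4000^2 + (-0.2000)^2 = 0.4222
||T^(-1)||_F = sqrt(0.4222) = 0.6498

0.6498


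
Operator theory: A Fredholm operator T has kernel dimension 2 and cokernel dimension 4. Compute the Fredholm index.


The Fredholm index is defined as ind(T) = dim(ker T) - dim(coker T)
= 2 - 4
= -2

-2


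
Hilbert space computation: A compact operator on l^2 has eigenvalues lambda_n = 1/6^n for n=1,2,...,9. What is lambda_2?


The eigenvalue formula gives lambda_2 = 1/6^2
= 1/36
= 0.0278

0.0278


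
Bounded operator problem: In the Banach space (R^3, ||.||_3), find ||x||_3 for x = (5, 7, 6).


The l^3 norm = (sum |x_i|^3)^(1/3)
Sum of 3th powers = 125 + 343 + 216 = 684
||x||_3 = (684)^(1/3) = 8.8109

8.8109


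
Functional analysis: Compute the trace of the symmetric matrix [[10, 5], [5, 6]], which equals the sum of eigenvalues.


For a self-adjoint (symmetric) matrix, the eigenvalues are real.
The sum of eigenvalues equals the trace of the matrix.
trace = 10 + 6 = 16

16


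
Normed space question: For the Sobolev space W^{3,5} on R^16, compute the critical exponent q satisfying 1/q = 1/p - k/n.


Using the Sobolev embedding formula: 1/q = 1/p - k/n
1/q = 1/5 - 3/16 = 1/80
q = 1/(1/80) = 80

80.0000


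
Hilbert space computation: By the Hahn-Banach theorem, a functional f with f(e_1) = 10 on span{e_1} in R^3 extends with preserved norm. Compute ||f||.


The norm of f is given by ||f|| = sup_{||x||=1} |f(x)|.
On span{e_1}, ||e_1|| = 1, so ||f|| = |f(e_1)| / ||e_1||
= |10| / 1 = 10.0000

10.0000


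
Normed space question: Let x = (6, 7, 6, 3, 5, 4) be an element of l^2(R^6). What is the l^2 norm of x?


The l^2 norm = (sum |x_i|^2)^(1/2)
Sum of 2th powers = 36 + 49 + 36 + 9 + 25 + 16 = 171
||x||_2 = (171)^(1/2) = 13.0767

13.0767


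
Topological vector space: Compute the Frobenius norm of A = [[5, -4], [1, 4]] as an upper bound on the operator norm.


||A||_F^2 = sum a_ij^2
= 5^2 + (-4)^2 + 1^2 + 4^2
= 25 + 16 + 1 + 16 = 58
||A||_F = sqrt(58) = 7.6158

7.6158


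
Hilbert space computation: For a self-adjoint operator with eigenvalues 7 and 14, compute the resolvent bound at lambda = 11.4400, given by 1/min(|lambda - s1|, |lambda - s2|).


dist(11.4400, {7, 14}) = min(|11.4400 - 7|, |11.4400 - 14|)
= min(4.4400, 2.5600) = 2.5600
Resolvent bound = 1/2.5600 = 0.3906

0.3906


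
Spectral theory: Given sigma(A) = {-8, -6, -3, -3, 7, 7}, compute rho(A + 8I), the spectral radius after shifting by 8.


Spectrum of A + 8I = {0, 2, 5, 5, 15, 15}
Spectral radius = max |lambda| over the shifted spectrum
= max(0, 2, 5, 5, 15, 15) = 15

15


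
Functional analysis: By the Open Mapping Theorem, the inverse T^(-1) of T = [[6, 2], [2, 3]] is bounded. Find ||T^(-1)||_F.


det(T) = 6*3 - 2*2 = 14
T^(-1) = (1/14) * [[3, -2], [-2, 6]] = [[0.2143, -0.1429], [-0.1429, 0.4286]]
||T^(-1)||_F^2 = 0.2143^2 + (-0.1429)^2 + (-0.1429)^2 + 0.4286^2 = 0.2704
||T^(-1)||_F = sqrt(0.2704) = 0.5200

0.5200


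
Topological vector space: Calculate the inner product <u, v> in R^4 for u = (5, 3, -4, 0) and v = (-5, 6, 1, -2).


Computing the standard inner product <u, v> = sum u_i * v_i
= 5*-5 + 3*6 + -4*1 + 0*-2
= -25 + 18 + -4 + 0
= -11

-11


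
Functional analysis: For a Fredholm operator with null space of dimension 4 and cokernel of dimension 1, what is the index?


The Fredholm index is defined as ind(T) = dim(ker T) - dim(coker T)
= 4 - 1
= 3

3


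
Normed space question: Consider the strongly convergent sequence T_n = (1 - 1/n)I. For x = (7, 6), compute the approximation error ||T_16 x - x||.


T_16 x - x = (1 - 1/16)x - x = -x/16
||x|| = sqrt(85) = 9.2195
||T_16 x - x|| = ||x||/16 = 9.2195/16 = 0.5762

0.5762


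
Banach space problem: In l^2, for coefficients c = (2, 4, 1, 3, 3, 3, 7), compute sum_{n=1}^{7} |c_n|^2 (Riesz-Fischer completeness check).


sum |c_n|^2 = 2^2 + 4^2 + 1^2 + 3^2 + 3^2 + 3^2 + 7^2
= 4 + 16 + 1 + 9 + 9 + 9 + 49
= 97

97


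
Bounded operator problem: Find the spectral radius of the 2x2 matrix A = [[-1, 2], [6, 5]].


For a 2x2 matrix, eigenvalues satisfy lambda^2 - (trace)*lambda + det = 0
trace = -1 + 5 = 4
det = -1*5 - 2*6 = -17
discriminant = 4^2 - 4*(-17) = 84
spectral radius = max |eigenvalue| = 6.5826

6.5826


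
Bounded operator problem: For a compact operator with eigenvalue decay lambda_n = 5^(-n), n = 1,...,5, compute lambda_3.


The eigenvalue formula gives lambda_3 = 1/5^3
= 1/125
= 0.0080

0.0080


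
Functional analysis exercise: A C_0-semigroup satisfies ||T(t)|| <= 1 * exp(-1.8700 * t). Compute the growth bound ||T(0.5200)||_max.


||T(0.5200)|| <= 1 * exp(-1.8700 * 0.5200)
= 1 * exp(-0.9724)
= 1 * 0.3782
= 0.3782

0.3782


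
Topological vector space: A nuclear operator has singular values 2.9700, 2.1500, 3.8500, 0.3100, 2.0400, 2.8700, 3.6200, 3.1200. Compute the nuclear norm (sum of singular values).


The nuclear norm is the sum of all singular values.
||T||_1 = 2.9700 + 2.1500 + 3.8500 + 0.3100 + 2.0400 + 2.8700 + 3.6200 + 3.1200
= 20.9300

20.9300


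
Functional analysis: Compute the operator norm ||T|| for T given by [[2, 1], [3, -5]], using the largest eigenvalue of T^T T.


A^T A = [[13, -13], [-13, 26]]
trace(A^T A) = 39, det(A^T A) = 169
discriminant = 39^2 - 4*169 = 845
Largest eigenvalue of A^T A = (trace + sqrt(disc))/2 = 34.0344
||T|| = sqrt(34.0344) = 5.8339

5.8339


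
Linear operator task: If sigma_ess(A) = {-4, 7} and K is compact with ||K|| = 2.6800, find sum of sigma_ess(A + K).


By Weyl's theorem, the essential spectrum is invariant under compact perturbations.
sigma_ess(A + K) = sigma_ess(A) = {-4, 7}
Sum = -4 + 7 = 3

3


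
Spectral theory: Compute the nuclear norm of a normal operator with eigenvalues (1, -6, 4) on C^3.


For a normal operator, singular values equal |eigenvalues|.
Trace norm = sum |lambda_i| = 1 + 6 + 4
= 11

11


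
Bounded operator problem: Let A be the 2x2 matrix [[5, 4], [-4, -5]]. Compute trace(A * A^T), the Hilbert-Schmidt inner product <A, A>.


trace(A * A^T) = sum of squares of all entries
= 5^2 + 4^2 + (-4)^2 + (-5)^2
= 25 + 16 + 16 + 25
= 82

82


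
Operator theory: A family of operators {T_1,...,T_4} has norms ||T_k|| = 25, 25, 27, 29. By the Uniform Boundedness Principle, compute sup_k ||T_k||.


By the Uniform Boundedness Principle, the supremum of norms is finite.
sup_k ||T_k|| = max(25, 25, 27, 29) = 29

29


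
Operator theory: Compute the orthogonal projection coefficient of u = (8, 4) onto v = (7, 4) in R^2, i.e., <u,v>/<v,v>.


Computing <u,v> = 8*7 + 4*4 = 72
Computing <v,v> = 7^2 + 4^2 = 65
Projection coefficient = 72/65 = 1.1077

1.1077


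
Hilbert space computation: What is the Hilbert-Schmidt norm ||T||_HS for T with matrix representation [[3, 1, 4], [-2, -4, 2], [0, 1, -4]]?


The Hilbert-Schmidt norm is sqrt(sum of squares of all entries).
Sum of squares = 3^2 + 1^2 + 4^2 + (-2)^2 + (-4)^2 + 2^2 + 0^2 + 1^2 + (-4)^2
= 9 + 1 + 16 + 4 + 16 + 4 + 0 + 1 + 16 = 67
||T||_HS = sqrt(67) = 8.1854

8.1854


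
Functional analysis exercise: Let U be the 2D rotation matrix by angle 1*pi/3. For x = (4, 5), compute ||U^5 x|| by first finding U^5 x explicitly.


U is a rotation by theta = 1*pi/3
U^5 = rotation by 5*theta = 5*pi/3
cos(5*pi/3) = 0.5000, sin(5*pi/3) = -0.8660
U^5 x = (0.5000 * 4 - -0.8660 * 5, -0.8660 * 4 + 0.5000 * 5)
= (6.3301, -0.9641)
||U^5 x|| = sqrt(6.3301^2 + (-0.9641)^2) = sqrt(41.0000) = 6.4031

6.4031


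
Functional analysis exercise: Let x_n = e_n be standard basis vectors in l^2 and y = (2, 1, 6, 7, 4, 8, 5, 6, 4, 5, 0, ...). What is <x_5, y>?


x_5 = e_5 is the standard basis vector with 1 in position 5.
<x_5, y> = y_5 = 4
As n -> infinity, <x_n, y> -> 0, confirming weak convergence of (x_n) to 0.

4


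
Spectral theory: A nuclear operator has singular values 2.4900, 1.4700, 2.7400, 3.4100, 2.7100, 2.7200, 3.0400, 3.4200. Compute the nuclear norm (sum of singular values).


The nuclear norm is the sum of all singular values.
||T||_1 = 2.4900 + 1.4700 + 2.7400 + 3.4100 + 2.7100 + 2.7200 + 3.0400 + 3.4200
= 22.0000

22.0000


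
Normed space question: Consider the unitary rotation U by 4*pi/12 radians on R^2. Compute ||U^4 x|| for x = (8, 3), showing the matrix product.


U is a rotation by theta = 4*pi/12
U^4 = rotation by 4*theta = 16*pi/12
cos(16*pi/12) = -0.5000, sin(16*pi/12) = -0.8660
U^4 x = (-0.5000 * 8 - -0.8660 * 3, -0.8660 * 8 + -0.5000 * 3)
= (-1.4019, -8.4282)
||U^4 x|| = sqrt((-1.4019)^2 + (-8.4282)^2) = sqrt(73.0000) = 8.5440

8.5440


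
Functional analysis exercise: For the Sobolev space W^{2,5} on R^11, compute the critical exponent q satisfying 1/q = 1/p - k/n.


Using the Sobolev embedding formula: 1/q = 1/p - k/n
1/q = 1/5 - 2/11 = 1/55
q = 1/(1/55) = 55

55.0000


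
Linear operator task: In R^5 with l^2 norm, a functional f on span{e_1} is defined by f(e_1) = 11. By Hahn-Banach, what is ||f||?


The norm of f is given by ||f|| = sup_{||x||=1} |f(x)|.
On span{e_1}, ||e_1|| = 1, so ||f|| = |f(e_1)| / ||e_1||
= |11| / 1 = 11.0000

11.0000


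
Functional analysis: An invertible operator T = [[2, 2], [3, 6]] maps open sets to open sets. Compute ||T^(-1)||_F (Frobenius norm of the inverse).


det(T) = 2*6 - 2*3 = 6
T^(-1) = (1/6) * [[6, -2], [-3, 2]] = [[1.0000, -0.3333], [-0.5000, 0.3333]]
||T^(-1)||_F^2 = 1.0000^2 + (-0.3333)^2 + (-0.5000)^2 + 0.3333^2 = 1.4722
||T^(-1)||_F = sqrt(1.4722) = 1.2134

1.2134


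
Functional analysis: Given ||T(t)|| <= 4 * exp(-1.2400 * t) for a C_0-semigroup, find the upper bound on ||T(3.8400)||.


||T(3.8400)|| <= 4 * exp(-1.2400 * 3.8400)
= 4 * exp(-4.7616)
= 4 * 0.0086
= 0.0342

0.0342


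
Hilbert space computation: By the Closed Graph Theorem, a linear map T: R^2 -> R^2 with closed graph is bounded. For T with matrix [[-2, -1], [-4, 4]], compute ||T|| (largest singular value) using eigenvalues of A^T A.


A^T A = [[20, -14], [-14, 17]]
trace(A^T A) = 37, det(A^T A) = 144
discriminant = 37^2 - 4*144 = 793
Largest eigenvalue of A^T A = (trace + sqrt(disc))/2 = 32.5801
||T|| = sqrt(32.5801) = 5.7079

5.7079


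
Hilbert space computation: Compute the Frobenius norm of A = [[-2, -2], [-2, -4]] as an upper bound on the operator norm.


||A||_F^2 = sum a_ij^2
= (-2)^2 + (-2)^2 + (-2)^2 + (-4)^2
= 4 + 4 + 4 + 16 = 28
||A||_F = sqrt(28) = 5.2915

5.2915


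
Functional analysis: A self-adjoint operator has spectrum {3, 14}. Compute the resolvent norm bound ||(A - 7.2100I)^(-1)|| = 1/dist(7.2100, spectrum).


dist(7.2100, {3, 14}) = min(|7.2100 - 3|, |7.2100 - 14|)
= min(4.2100, 6.7900) = 4.2100
Resolvent bound = 1/4.2100 = 0.2375

0.2375


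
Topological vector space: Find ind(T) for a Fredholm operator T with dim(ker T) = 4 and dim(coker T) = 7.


The Fredholm index is defined as ind(T) = dim(ker T) - dim(coker T)
= 4 - 7
= -3

-3


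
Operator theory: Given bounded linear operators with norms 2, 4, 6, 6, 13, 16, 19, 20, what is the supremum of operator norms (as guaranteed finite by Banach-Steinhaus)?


By the Uniform Boundedness Principle, the supremum of norms is finite.
sup_k ||T_k|| = max(2, 4, 6, 6, 13, 16, 19, 20) = 20

20


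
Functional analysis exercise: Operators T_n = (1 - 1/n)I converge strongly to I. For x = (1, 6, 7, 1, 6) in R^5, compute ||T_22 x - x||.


T_22 x - x = (1 - 1/22)x - x = -x/22
||x|| = sqrt(123) = 11.0905
||T_22 x - x|| = ||x||/22 = 11.0905/22 = 0.5041

0.5041


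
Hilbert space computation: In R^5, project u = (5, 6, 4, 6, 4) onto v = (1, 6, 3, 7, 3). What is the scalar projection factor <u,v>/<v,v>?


Computing <u,v> = 5*1 + 6*6 + 4*3 + 6*7 + 4*3 = 107
Computing <v,v> = 1^2 + 6^2 + 3^2 + 7^2 + 3^2 = 104
Projection coefficient = 107/104 = 1.0288

1.0288


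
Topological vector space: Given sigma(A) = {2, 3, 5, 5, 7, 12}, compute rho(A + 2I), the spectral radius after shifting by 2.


Spectrum of A + 2I = {4, 5, 7, 7, 9, 14}
Spectral radius = max |lambda| over the shifted spectrum
= max(4, 5, 7, 7, 9, 14) = 14

14


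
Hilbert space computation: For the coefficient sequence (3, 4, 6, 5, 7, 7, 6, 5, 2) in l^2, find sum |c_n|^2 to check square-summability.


sum |c_n|^2 = 3^2 + 4^2 + 6^2 + 5^2 + 7^2 + 7^2 + 6^2 + 5^2 + 2^2
= 9 + 16 + 36 + 25 + 49 + 49 + 36 + 25 + 4
= 249

249


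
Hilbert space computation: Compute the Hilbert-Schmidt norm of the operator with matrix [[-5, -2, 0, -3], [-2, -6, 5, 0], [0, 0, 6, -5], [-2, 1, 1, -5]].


The Hilbert-Schmidt norm is sqrt(sum of squares of all entries).
Sum of squares = (-5)^2 + (-2)^2 + 0^2 + (-3)^2 + (-2)^2 + (-6)^2 + 5^2 + 0^2 + 0^2 + 0^2 + 6^2 + (-5)^2 + (-2)^2 + 1^2 + 1^2 + (-5)^2
= 25 + 4 + 0 + 9 + 4 + 36 + 25 + 0 + 0 + 0 + 36 + 25 + 4 + 1 + 1 + 25 = 195
||T||_HS = sqrt(195) = 13.9642

13.9642


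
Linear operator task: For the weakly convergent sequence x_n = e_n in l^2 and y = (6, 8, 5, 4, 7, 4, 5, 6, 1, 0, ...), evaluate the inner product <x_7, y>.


x_7 = e_7 is the standard basis vector with 1 in position 7.
<x_7, y> = y_7 = 5
As n -> infinity, <x_n, y> -> 0, confirming weak convergence of (x_n) to 0.

5


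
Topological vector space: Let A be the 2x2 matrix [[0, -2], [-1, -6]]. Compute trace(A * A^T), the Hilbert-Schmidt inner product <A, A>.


trace(A * A^T) = sum of squares of all entries
= 0^2 + (-2)^2 + (-1)^2 + (-6)^2
= 0 + 4 + 1 + 36
= 41

41


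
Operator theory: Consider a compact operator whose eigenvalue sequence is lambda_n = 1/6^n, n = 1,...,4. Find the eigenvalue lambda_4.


The eigenvalue formula gives lambda_4 = 1/6^4
= 1/1296
= 7.7160e-04

7.7160e-04


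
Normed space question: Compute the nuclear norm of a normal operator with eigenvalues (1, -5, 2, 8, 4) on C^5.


For a normal operator, singular values equal |eigenvalues|.
Trace norm = sum |lambda_i| = 1 + 5 + 2 + 8 + 4
= 20

20


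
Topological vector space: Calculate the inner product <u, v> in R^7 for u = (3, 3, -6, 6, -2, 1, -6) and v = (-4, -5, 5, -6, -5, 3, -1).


Computing the standard inner product <u, v> = sum u_i * v_i
= 3*-4 + 3*-5 + -6*5 + 6*-6 + -2*-5 + 1*3 + -6*-1
= -12 + -15 + -30 + -36 + 10 + 3 + 6
= -74

-74
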